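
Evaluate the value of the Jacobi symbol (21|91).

(21|91)
  = (91|21)    [QR: 21 ≡ 1 mod 4, sign kept]
  = (7|21)    [91 ≡ 7 mod 21]
  = (21|7)    [QR: 21 ≡ 1 mod 4, sign kept]
  = (0|7)    [21 ≡ 0 mod 7]
  = 0    [numerator 0, gcd > 1]

0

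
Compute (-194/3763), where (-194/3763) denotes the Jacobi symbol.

Pull out -1: (-194/3763) = (-1/3763)·(194/3763). Since 3763 ≡ 3 (mod 4), (-1/3763) = -1. Now have -(194/3763).
Factor out 2: 194 = 2·97. Since 3763 ≡ 3 (mod 8), (2/3763) = -1. Now have (97/3763).
97 ≡ 1 (mod 4), so quadratic reciprocity gives (97/3763) = (3763/97). Reduce: 3763 ≡ 77 (mod 97). Now have (77/97).
77 ≡ 1 (mod 4), so quadratic reciprocity gives (77/97) = (97/77). Reduce: 97 ≡ 20 (mod 77). Now have (20/77).
Factor out 2: 20 = 2^2·5. Since 77 ≡ 5 (mod 8), (2/77) = -1, and (2/77)^2 = +1. Now have (5/77).
5 ≡ 1 (mod 4), so quadratic reciprocity gives (5/77) = (77/5). Reduce: 77 ≡ 2 (mod 5). Now have (2/5).
Factor out 2: 2 = 2. Since 5 ≡ 5 (mod 8), (2/5) = -1. Now have -(1/5).
(1/5) = 1. Collecting the sign factors: -1.

-1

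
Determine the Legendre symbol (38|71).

1

Factor out 2: 38 = 2·19. Since 71 ≡ 7 (mod 8), (2|71) = +1. Now have (19|71).
Both 19 ≡ 3 and 71 ≡ 3 (mod 4), so reciprocity gives (19|71) = -(71|19). Reduce: 71 ≡ 14 (mod 19). Now have -(14|19).
Factor out 2: 14 = 2·7. Since 19 ≡ 3 (mod 8), (2|19) = -1. Now have (7|19).
Both 7 ≡ 3 and 19 ≡ 3 (mod 4), so reciprocity gives (7|19) = -(19|7). Reduce: 19 ≡ 5 (mod 7). Now have -(5|7).
5 ≡ 1 (mod 4), so quadratic reciprocity gives (5|7) = (7|5). Reduce: 7 ≡ 2 (mod 5). Now have -(2|5).
Factor out 2: 2 = 2. Since 5 ≡ 5 (mod 8), (2|5) = -1. Now have (1|5).
(1|5) = 1. Collecting the sign factors: 1.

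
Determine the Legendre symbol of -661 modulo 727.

(-661/727)
  = (66/727)    [-661 ≡ 66 mod 727]
  = (33/727)    [727 ≡ 7 mod 8 ⇒ (2/727) = +1]
  = (727/33)    [QR: 33 ≡ 1 mod 4, sign kept]
  = (1/33)    [727 ≡ 1 mod 33]
  = 1    [(1/33) = 1]

1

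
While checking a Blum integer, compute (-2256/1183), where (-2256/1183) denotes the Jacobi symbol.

Pull out -1: (-2256/1183) = (-1/1183)·(2256/1183). Since 1183 ≡ 3 (mod 4), (-1/1183) = -1. Now have -(2256/1183).
Reduce the numerator: 2256 ≡ 1073 (mod 1183), so (2256/1183) = (1073/1183).
1073 ≡ 1 (mod 4), so quadratic reciprocity gives (1073/1183) = (1183/1073). Reduce: 1183 ≡ 110 (mod 1073). Now have -(110/1073).
Factor out 2: 110 = 2·55. Since 1073 ≡ 1 (mod 8), (2/1073) = +1. Now have -(55/1073).
1073 ≡ 1 (mod 4), so quadratic reciprocity gives (55/1073) = (1073/55). Reduce: 1073 ≡ 28 (mod 55). Now have -(28/55).
Factor out 2: 28 = 2^2·7. Since 55 ≡ 7 (mod 8), (2/55) = +1, and (2/55)^2 = +1. Now have -(7/55).
Both 7 ≡ 3 and 55 ≡ 3 (mod 4), so reciprocity gives (7/55) = -(55/7). Reduce: 55 ≡ 6 (mod 7). Now have (6/7).
Factor out 2: 6 = 2·3. Since 7 ≡ 7 (mod 8), (2/7) = +1. Now have (3/7).
Both 3 ≡ 3 and 7 ≡ 3 (mod 4), so reciprocity gives (3/7) = -(7/3). Reduce: 7 ≡ 1 (mod 3). Now have -(1/3).
(1/3) = 1. Collecting the sign factors: -1.

-1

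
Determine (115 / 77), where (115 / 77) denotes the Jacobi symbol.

-1

Reduce the numerator: 115 ≡ 38 (mod 77), so (115 / 77) = (38 / 77).
Factor out 2: 38 = 2·19. Since 77 ≡ 5 (mod 8), (2 / 77) = -1. Now have -(19 / 77).
77 ≡ 1 (mod 4), so quadratic reciprocity gives (19 / 77) = (77 / 19). Reduce: 77 ≡ 1 (mod 19). Now have -(1 / 19).
(1 / 19) = 1. Collecting the sign factors: -1.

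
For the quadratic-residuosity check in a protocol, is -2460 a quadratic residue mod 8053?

(-2460/8053)
  = (2460/8053)    [8053 ≡ 1 mod 4 ⇒ (-1/8053) = +1]
  = (615/8053)    [8053 ≡ 5 mod 8 ⇒ (2/8053)^2 = +1]
  = (8053/615)    [QR: 8053 ≡ 1 mod 4, sign kept]
  = (58/615)    [8053 ≡ 58 mod 615]
  = (29/615)    [615 ≡ 7 mod 8 ⇒ (2/615) = +1]
  = (615/29)    [QR: 29 ≡ 1 mod 4, sign kept]
  = (6/29)    [615 ≡ 6 mod 29]
  = -(3/29)    [29 ≡ 5 mod 8 ⇒ (2/29) = -1]
  = -(29/3)    [QR: 29 ≡ 1 mod 4, sign kept]
  = -(2/3)    [29 ≡ 2 mod 3]
  = (1/3)    [3 ≡ 3 mod 8 ⇒ (2/3) = -1]
  = 1    [(1/3) = 1]
The Legendre symbol is 1, so x^2 ≡ -2460 (mod 8053) has solution.

yes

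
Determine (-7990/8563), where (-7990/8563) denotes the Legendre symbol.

-1

Reduce the numerator: -7990 ≡ 573 (mod 8563), so (-7990/8563) = (573/8563).
573 ≡ 1 (mod 4), so quadratic reciprocity gives (573/8563) = (8563/573). Reduce: 8563 ≡ 541 (mod 573). Now have (541/573).
541 ≡ 1 (mod 4), so quadratic reciprocity gives (541/573) = (573/541). Reduce: 573 ≡ 32 (mod 541). Now have (32/541).
Factor out 2: 32 = 2^5. Since 541 ≡ 5 (mod 8), (2/541) = -1, and (2/541)^5 = -1. Now have -(1/541).
(1/541) = 1. Collecting the sign factors: -1.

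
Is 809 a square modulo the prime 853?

(809/853)
  = (853/809)    [QR: 809 ≡ 1 mod 4, sign kept]
  = (44/809)    [853 ≡ 44 mod 809]
  = (11/809)    [809 ≡ 1 mod 8 ⇒ (2/809)^2 = +1]
  = (809/11)    [QR: 809 ≡ 1 mod 4, sign kept]
  = (6/11)    [809 ≡ 6 mod 11]
  = -(3/11)    [11 ≡ 3 mod 8 ⇒ (2/11) = -1]
  = (11/3)    [QR: both ≡ 3 mod 4, sign flips]
  = (2/3)    [11 ≡ 2 mod 3]
  = -(1/3)    [3 ≡ 3 mod 8 ⇒ (2/3) = -1]
  = -1    [(1/3) = 1]
The Legendre symbol is -1, so x^2 ≡ 809 (mod 853) has no solution.

no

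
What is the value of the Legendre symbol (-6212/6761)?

(-6212/6761)
  = (549/6761)    [-6212 ≡ 549 mod 6761]
  = (6761/549)    [QR: 549 ≡ 1 mod 4, sign kept]
  = (173/549)    [6761 ≡ 173 mod 549]
  = (549/173)    [QR: 173 ≡ 1 mod 4, sign kept]
  = (30/173)    [549 ≡ 30 mod 173]
  = -(15/173)    [173 ≡ 5 mod 8 ⇒ (2/173) = -1]
  = -(173/15)    [QR: 173 ≡ 1 mod 4, sign kept]
  = -(8/15)    [173 ≡ 8 mod 15]
  = -(1/15)    [15 ≡ 7 mod 8 ⇒ (2/15)^3 = +1]
  = -1    [(1/15) = 1]

-1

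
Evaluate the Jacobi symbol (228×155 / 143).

1

By multiplicativity, (228·155 / 143) = (228 / 143)·(155 / 143).
First factor (228 / 143):
Reduce the numerator: 228 ≡ 85 (mod 143), so (228 / 143) = (85 / 143).
85 ≡ 1 (mod 4), so quadratic reciprocity gives (85 / 143) = (143 / 85). Reduce: 143 ≡ 58 (mod 85). Now have (58 / 85).
Factor out 2: 58 = 2·29. Since 85 ≡ 5 (mod 8), (2 / 85) = -1. Now have -(29 / 85).
29 ≡ 1 (mod 4), so quadratic reciprocity gives (29 / 85) = (85 / 29). Reduce: 85 ≡ 27 (mod 29). Now have -(27 / 29).
29 ≡ 1 (mod 4), so quadratic reciprocity gives (27 / 29) = (29 / 27). Reduce: 29 ≡ 2 (mod 27). Now have -(2 / 27).
Factor out 2: 2 = 2. Since 27 ≡ 3 (mod 8), (2 / 27) = -1. Now have (1 / 27).
(1 / 27) = 1. Collecting the sign factors: 1.
Second factor (155 / 143):
Reduce the numerator: 155 ≡ 12 (mod 143), so (155 / 143) = (12 / 143).
Factor out 2: 12 = 2^2·3. Since 143 ≡ 7 (mod 8), (2 / 143) = +1, and (2 / 143)^2 = +1. Now have (3 / 143).
Both 3 ≡ 3 and 143 ≡ 3 (mod 4), so reciprocity gives (3 / 143) = -(143 / 3). Reduce: 143 ≡ 2 (mod 3). Now have -(2 / 3).
Factor out 2: 2 = 2. Since 3 ≡ 3 (mod 8), (2 / 3) = -1. Now have (1 / 3).
(1 / 3) = 1. Collecting the sign factors: 1.
Product: (1)·(1) = 1.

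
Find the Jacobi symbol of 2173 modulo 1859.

-1

Reduce the numerator: 2173 ≡ 314 (mod 1859), so (2173|1859) = (314|1859).
Factor out 2: 314 = 2·157. Since 1859 ≡ 3 (mod 8), (2|1859) = -1. Now have -(157|1859).
157 ≡ 1 (mod 4), so quadratic reciprocity gives (157|1859) = (1859|157). Reduce: 1859 ≡ 132 (mod 157). Now have -(132|157).
Factor out 2: 132 = 2^2·33. Since 157 ≡ 5 (mod 8), (2|157) = -1, and (2|157)^2 = +1. Now have -(33|157).
33 ≡ 1 (mod 4), so quadratic reciprocity gives (33|157) = (157|33). Reduce: 157 ≡ 25 (mod 33). Now have -(25|33).
25 ≡ 1 (mod 4), so quadratic reciprocity gives (25|33) = (33|25). Reduce: 33 ≡ 8 (mod 25). Now have -(8|25).
Factor out 2: 8 = 2^3. Since 25 ≡ 1 (mod 8), (2|25) = +1, and (2|25)^3 = +1. Now have -(1|25).
(1|25) = 1. Collecting the sign factors: -1.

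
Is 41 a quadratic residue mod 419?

yes

(41/419)
  = (419/41)    [QR: 41 ≡ 1 mod 4, sign kept]
  = (9/41)    [419 ≡ 9 mod 41]
  = (41/9)    [QR: 9 ≡ 1 mod 4, sign kept]
  = (5/9)    [41 ≡ 5 mod 9]
  = (9/5)    [QR: 5 ≡ 1 mod 4, sign kept]
  = (4/5)    [9 ≡ 4 mod 5]
  = (1/5)    [5 ≡ 5 mod 8 ⇒ (2/5)^2 = +1]
  = 1    [(1/5) = 1]
The Legendre symbol is 1, so x^2 ≡ 41 (mod 419) has solution.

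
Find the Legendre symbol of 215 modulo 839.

1

Both 215 ≡ 3 and 839 ≡ 3 (mod 4), so reciprocity gives (215|839) = -(839|215). Reduce: 839 ≡ 194 (mod 215). Now have -(194|215).
Factor out 2: 194 = 2·97. Since 215 ≡ 7 (mod 8), (2|215) = +1. Now have -(97|215).
97 ≡ 1 (mod 4), so quadratic reciprocity gives (97|215) = (215|97). Reduce: 215 ≡ 21 (mod 97). Now have -(21|97).
21 ≡ 1 (mod 4), so quadratic reciprocity gives (21|97) = (97|21). Reduce: 97 ≡ 13 (mod 21). Now have -(13|21).
13 ≡ 1 (mod 4), so quadratic reciprocity gives (13|21) = (21|13). Reduce: 21 ≡ 8 (mod 13). Now have -(8|13).
Factor out 2: 8 = 2^3. Since 13 ≡ 5 (mod 8), (2|13) = -1, and (2|13)^3 = -1. Now have (1|13).
(1|13) = 1. Collecting the sign factors: 1.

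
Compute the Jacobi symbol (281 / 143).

Reduce the numerator: 281 ≡ 138 (mod 143), so (281 / 143) = (138 / 143).
Factor out 2: 138 = 2·69. Since 143 ≡ 7 (mod 8), (2 / 143) = +1. Now have (69 / 143).
69 ≡ 1 (mod 4), so quadratic reciprocity gives (69 / 143) = (143 / 69). Reduce: 143 ≡ 5 (mod 69). Now have (5 / 69).
5 ≡ 1 (mod 4), so quadratic reciprocity gives (5 / 69) = (69 / 5). Reduce: 69 ≡ 4 (mod 5). Now have (4 / 5).
Factor out 2: 4 = 2^2. Since 5 ≡ 5 (mod 8), (2 / 5) = -1, and (2 / 5)^2 = +1. Now have (1 / 5).
(1 / 5) = 1. Collecting the sign factors: 1.

1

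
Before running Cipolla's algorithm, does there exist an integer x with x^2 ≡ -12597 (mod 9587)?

no

Reduce the numerator: -12597 ≡ 6577 (mod 9587), so (-12597|9587) = (6577|9587).
6577 ≡ 1 (mod 4), so quadratic reciprocity gives (6577|9587) = (9587|6577). Reduce: 9587 ≡ 3010 (mod 6577). Now have (3010|6577).
Factor out 2: 3010 = 2·1505. Since 6577 ≡ 1 (mod 8), (2|6577) = +1. Now have (1505|6577).
1505 ≡ 1 (mod 4), so quadratic reciprocity gives (1505|6577) = (6577|1505). Reduce: 6577 ≡ 557 (mod 1505). Now have (557|1505).
557 ≡ 1 (mod 4), so quadratic reciprocity gives (557|1505) = (1505|557). Reduce: 1505 ≡ 391 (mod 557). Now have (391|557).
557 ≡ 1 (mod 4), so quadratic reciprocity gives (391|557) = (557|391). Reduce: 557 ≡ 166 (mod 391). Now have (166|391).
Factor out 2: 166 = 2·83. Since 391 ≡ 7 (mod 8), (2|391) = +1. Now have (83|391).
Both 83 ≡ 3 and 391 ≡ 3 (mod 4), so reciprocity gives (83|391) = -(391|83). Reduce: 391 ≡ 59 (mod 83). Now have -(59|83).
Both 59 ≡ 3 and 83 ≡ 3 (mod 4), so reciprocity gives (59|83) = -(83|59). Reduce: 83 ≡ 24 (mod 59). Now have (24|59).
Factor out 2: 24 = 2^3·3. Since 59 ≡ 3 (mod 8), (2|59) = -1, and (2|59)^3 = -1. Now have -(3|59).
Both 3 ≡ 3 and 59 ≡ 3 (mod 4), so reciprocity gives (3|59) = -(59|3). Reduce: 59 ≡ 2 (mod 3). Now have (2|3).
Factor out 2: 2 = 2. Since 3 ≡ 3 (mod 8), (2|3) = -1. Now have -(1|3).
(1|3) = 1. Collecting the sign factors: -1.
The Legendre symbol is -1, so x^2 ≡ -12597 (mod 9587) has no solution.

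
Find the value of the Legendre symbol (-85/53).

(-85/53)
  = (85/53)    [53 ≡ 1 mod 4 ⇒ (-1/53) = +1]
  = (32/53)    [85 ≡ 32 mod 53]
  = -(1/53)    [53 ≡ 5 mod 8 ⇒ (2/53)^5 = -1]
  = -1    [(1/53) = 1]

-1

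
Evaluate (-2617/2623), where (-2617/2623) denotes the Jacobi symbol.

(-2617/2623)
  = (6/2623)    [-2617 ≡ 6 mod 2623]
  = (3/2623)    [2623 ≡ 7 mod 8 ⇒ (2/2623) = +1]
  = -(2623/3)    [QR: both ≡ 3 mod 4, sign flips]
  = -(1/3)    [2623 ≡ 1 mod 3]
  = -1    [(1/3) = 1]

-1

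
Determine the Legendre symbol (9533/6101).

(9533/6101)
  = (3432/6101)    [9533 ≡ 3432 mod 6101]
  = -(429/6101)    [6101 ≡ 5 mod 8 ⇒ (2/6101)^3 = -1]
  = -(6101/429)    [QR: 429 ≡ 1 mod 4, sign kept]
  = -(95/429)    [6101 ≡ 95 mod 429]
  = -(429/95)    [QR: 429 ≡ 1 mod 4, sign kept]
  = -(49/95)    [429 ≡ 49 mod 95]
  = -(95/49)    [QR: 49 ≡ 1 mod 4, sign kept]
  = -(46/49)    [95 ≡ 46 mod 49]
  = -(23/49)    [49 ≡ 1 mod 8 ⇒ (2/49) = +1]
  = -(49/23)    [QR: 49 ≡ 1 mod 4, sign kept]
  = -(3/23)    [49 ≡ 3 mod 23]
  = (23/3)    [QR: both ≡ 3 mod 4, sign flips]
  = (2/3)    [23 ≡ 2 mod 3]
  = -(1/3)    [3 ≡ 3 mod 8 ⇒ (2/3) = -1]
  = -1    [(1/3) = 1]

-1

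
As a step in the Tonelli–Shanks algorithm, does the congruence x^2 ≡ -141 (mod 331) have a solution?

no

(-141|331)
  = -(141|331)    [331 ≡ 3 mod 4 ⇒ (-1|331) = -1]
  = -(331|141)    [QR: 141 ≡ 1 mod 4, sign kept]
  = -(49|141)    [331 ≡ 49 mod 141]
  = -(141|49)    [QR: 49 ≡ 1 mod 4, sign kept]
  = -(43|49)    [141 ≡ 43 mod 49]
  = -(49|43)    [QR: 49 ≡ 1 mod 4, sign kept]
  = -(6|43)    [49 ≡ 6 mod 43]
  = (3|43)    [43 ≡ 3 mod 8 ⇒ (2|43) = -1]
  = -(43|3)    [QR: both ≡ 3 mod 4, sign flips]
  = -(1|3)    [43 ≡ 1 mod 3]
  = -1    [(1|3) = 1]
(-141|331) = -1, and 331 is prime, so -141 is not a quadratic residue mod 331.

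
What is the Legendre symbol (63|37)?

1

(63|37)
  = (26|37)    [63 ≡ 26 mod 37]
  = -(13|37)    [37 ≡ 5 mod 8 ⇒ (2|37) = -1]
  = -(37|13)    [QR: 13 ≡ 1 mod 4, sign kept]
  = -(11|13)    [37 ≡ 11 mod 13]
  = -(13|11)    [QR: 13 ≡ 1 mod 4, sign kept]
  = -(2|11)    [13 ≡ 2 mod 11]
  = (1|11)    [11 ≡ 3 mod 8 ⇒ (2|11) = -1]
  = 1    [(1|11) = 1]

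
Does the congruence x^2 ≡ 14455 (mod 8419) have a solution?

no

Reduce the numerator: 14455 ≡ 6036 (mod 8419), so (14455/8419) = (6036/8419).
Factor out 2: 6036 = 2^2·1509. Since 8419 ≡ 3 (mod 8), (2/8419) = -1, and (2/8419)^2 = +1. Now have (1509/8419).
1509 ≡ 1 (mod 4), so quadratic reciprocity gives (1509/8419) = (8419/1509). Reduce: 8419 ≡ 874 (mod 1509). Now have (874/1509).
Factor out 2: 874 = 2·437. Since 1509 ≡ 5 (mod 8), (2/1509) = -1. Now have -(437/1509).
437 ≡ 1 (mod 4), so quadratic reciprocity gives (437/1509) = (1509/437). Reduce: 1509 ≡ 198 (mod 437). Now have -(198/437).
Factor out 2: 198 = 2·99. Since 437 ≡ 5 (mod 8), (2/437) = -1. Now have (99/437).
437 ≡ 1 (mod 4), so quadratic reciprocity gives (99/437) = (437/99). Reduce: 437 ≡ 41 (mod 99). Now have (41/99).
41 ≡ 1 (mod 4), so quadratic reciprocity gives (41/99) = (99/41). Reduce: 99 ≡ 17 (mod 41). Now have (17/41).
17 ≡ 1 (mod 4), so quadratic reciprocity gives (17/41) = (41/17). Reduce: 41 ≡ 7 (mod 17). Now have (7/17).
17 ≡ 1 (mod 4), so quadratic reciprocity gives (7/17) = (17/7). Reduce: 17 ≡ 3 (mod 7). Now have (3/7).
Both 3 ≡ 3 and 7 ≡ 3 (mod 4), so reciprocity gives (3/7) = -(7/3). Reduce: 7 ≡ 1 (mod 3). Now have -(1/3).
(1/3) = 1. Collecting the sign factors: -1.
The Legendre symbol is -1, so x^2 ≡ 14455 (mod 8419) has no solution.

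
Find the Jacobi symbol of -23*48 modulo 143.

-1

By multiplicativity, (-23·48 / 143) = (-23 / 143)·(48 / 143).
First factor (-23 / 143):
Pull out -1: (-23 / 143) = (-1 / 143)·(23 / 143). Since 143 ≡ 3 (mod 4), (-1 / 143) = -1. Now have -(23 / 143).
Both 23 ≡ 3 and 143 ≡ 3 (mod 4), so reciprocity gives (23 / 143) = -(143 / 23). Reduce: 143 ≡ 5 (mod 23). Now have (5 / 23).
5 ≡ 1 (mod 4), so quadratic reciprocity gives (5 / 23) = (23 / 5). Reduce: 23 ≡ 3 (mod 5). Now have (3 / 5).
5 ≡ 1 (mod 4), so quadratic reciprocity gives (3 / 5) = (5 / 3). Reduce: 5 ≡ 2 (mod 3). Now have (2 / 3).
Factor out 2: 2 = 2. Since 3 ≡ 3 (mod 8), (2 / 3) = -1. Now have -(1 / 3).
(1 / 3) = 1. Collecting the sign factors: -1.
Second factor (48 / 143):
Factor out 2: 48 = 2^4·3. Since 143 ≡ 7 (mod 8), (2 / 143) = +1, and (2 / 143)^4 = +1. Now have (3 / 143).
Both 3 ≡ 3 and 143 ≡ 3 (mod 4), so reciprocity gives (3 / 143) = -(143 / 3). Reduce: 143 ≡ 2 (mod 3). Now have -(2 / 3).
Factor out 2: 2 = 2. Since 3 ≡ 3 (mod 8), (2 / 3) = -1. Now have (1 / 3).
(1 / 3) = 1. Collecting the sign factors: 1.
Product: (-1)·(1) = -1.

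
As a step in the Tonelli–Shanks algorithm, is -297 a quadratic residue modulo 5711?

Pull out -1: (-297/5711) = (-1/5711)·(297/5711). Since 5711 ≡ 3 (mod 4), (-1/5711) = -1. Now have -(297/5711).
297 ≡ 1 (mod 4), so quadratic reciprocity gives (297/5711) = (5711/297). Reduce: 5711 ≡ 68 (mod 297). Now have -(68/297).
Factor out 2: 68 = 2^2·17. Since 297 ≡ 1 (mod 8), (2/297) = +1, and (2/297)^2 = +1. Now have -(17/297).
17 ≡ 1 (mod 4), so quadratic reciprocity gives (17/297) = (297/17). Reduce: 297 ≡ 8 (mod 17). Now have -(8/17).
Factor out 2: 8 = 2^3. Since 17 ≡ 1 (mod 8), (2/17) = +1, and (2/17)^3 = +1. Now have -(1/17).
(1/17) = 1. Collecting the sign factors: -1.
The Legendre symbol is -1, so x^2 ≡ -297 (mod 5711) has no solution.

no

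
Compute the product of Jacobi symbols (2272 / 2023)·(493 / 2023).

0

By multiplicativity, (2272·493 / 2023) = (2272 / 2023)·(493 / 2023).
First factor (2272 / 2023):
Reduce the numerator: 2272 ≡ 249 (mod 2023), so (2272 / 2023) = (249 / 2023).
249 ≡ 1 (mod 4), so quadratic reciprocity gives (249 / 2023) = (2023 / 249). Reduce: 2023 ≡ 31 (mod 249). Now have (31 / 249).
249 ≡ 1 (mod 4), so quadratic reciprocity gives (31 / 249) = (249 / 31). Reduce: 249 ≡ 1 (mod 31). Now have (1 / 31).
(1 / 31) = 1. Collecting the sign factors: 1.
Second factor (493 / 2023):
493 ≡ 1 (mod 4), so quadratic reciprocity gives (493 / 2023) = (2023 / 493). Reduce: 2023 ≡ 51 (mod 493). Now have (51 / 493).
493 ≡ 1 (mod 4), so quadratic reciprocity gives (51 / 493) = (493 / 51). Reduce: 493 ≡ 34 (mod 51). Now have (34 / 51).
Factor out 2: 34 = 2·17. Since 51 ≡ 3 (mod 8), (2 / 51) = -1. Now have -(17 / 51).
17 ≡ 1 (mod 4), so quadratic reciprocity gives (17 / 51) = (51 / 17). Reduce: 51 ≡ 0 (mod 17). Now have -(0 / 17).
The numerator is now 0 with denominator 17 > 1: the symbol is 0.
Product: (1)·(0) = 0.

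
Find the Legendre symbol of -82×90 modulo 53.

By multiplicativity, (-82·90/53) = (-82/53)·(90/53).
First factor (-82/53):
(-82/53)
  = (24/53)    [-82 ≡ 24 mod 53]
  = -(3/53)    [53 ≡ 5 mod 8 ⇒ (2/53)^3 = -1]
  = -(53/3)    [QR: 53 ≡ 1 mod 4, sign kept]
  = -(2/3)    [53 ≡ 2 mod 3]
  = (1/3)    [3 ≡ 3 mod 8 ⇒ (2/3) = -1]
  = 1    [(1/3) = 1]
Second factor (90/53):
(90/53)
  = (37/53)    [90 ≡ 37 mod 53]
  = (53/37)    [QR: 37 ≡ 1 mod 4, sign kept]
  = (16/37)    [53 ≡ 16 mod 37]
  = (1/37)    [37 ≡ 5 mod 8 ⇒ (2/37)^4 = +1]
  = 1    [(1/37) = 1]
Product: (1)·(1) = 1.

1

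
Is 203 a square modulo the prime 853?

853 ≡ 1 (mod 4), so quadratic reciprocity gives (203|853) = (853|203). Reduce: 853 ≡ 41 (mod 203). Now have (41|203).
41 ≡ 1 (mod 4), so quadratic reciprocity gives (41|203) = (203|41). Reduce: 203 ≡ 39 (mod 41). Now have (39|41).
41 ≡ 1 (mod 4), so quadratic reciprocity gives (39|41) = (41|39). Reduce: 41 ≡ 2 (mod 39). Now have (2|39).
Factor out 2: 2 = 2. Since 39 ≡ 7 (mod 8), (2|39) = +1. Now have (1|39).
(1|39) = 1. Collecting the sign factors: 1.
(203|853) = 1, and 853 is prime, so 203 is a quadratic residue mod 853.

yes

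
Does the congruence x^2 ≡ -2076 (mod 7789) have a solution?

yes

(-2076|7789)
  = (2076|7789)    [7789 ≡ 1 mod 4 ⇒ (-1|7789) = +1]
  = (519|7789)    [7789 ≡ 5 mod 8 ⇒ (2|7789)^2 = +1]
  = (7789|519)    [QR: 7789 ≡ 1 mod 4, sign kept]
  = (4|519)    [7789 ≡ 4 mod 519]
  = (1|519)    [519 ≡ 7 mod 8 ⇒ (2|519)^2 = +1]
  = 1    [(1|519) = 1]
The Legendre symbol is 1, so x^2 ≡ -2076 (mod 7789) has solution.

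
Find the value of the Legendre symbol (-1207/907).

1

(-1207/907)
  = (607/907)    [-1207 ≡ 607 mod 907]
  = -(907/607)    [QR: both ≡ 3 mod 4, sign flips]
  = -(300/607)    [907 ≡ 300 mod 607]
  = -(75/607)    [607 ≡ 7 mod 8 ⇒ (2/607)^2 = +1]
  = (607/75)    [QR: both ≡ 3 mod 4, sign flips]
  = (7/75)    [607 ≡ 7 mod 75]
  = -(75/7)    [QR: both ≡ 3 mod 4, sign flips]
  = -(5/7)    [75 ≡ 5 mod 7]
  = -(7/5)    [QR: 5 ≡ 1 mod 4, sign kept]
  = -(2/5)    [7 ≡ 2 mod 5]
  = (1/5)    [5 ≡ 5 mod 8 ⇒ (2/5) = -1]
  = 1    [(1/5) = 1]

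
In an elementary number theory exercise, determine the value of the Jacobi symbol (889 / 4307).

(889 / 4307)
  = (4307 / 889)    [QR: 889 ≡ 1 mod 4, sign kept]
  = (751 / 889)    [4307 ≡ 751 mod 889]
  = (889 / 751)    [QR: 889 ≡ 1 mod 4, sign kept]
  = (138 / 751)    [889 ≡ 138 mod 751]
  = (69 / 751)    [751 ≡ 7 mod 8 ⇒ (2 / 751) = +1]
  = (751 / 69)    [QR: 69 ≡ 1 mod 4, sign kept]
  = (61 / 69)    [751 ≡ 61 mod 69]
  = (69 / 61)    [QR: 61 ≡ 1 mod 4, sign kept]
  = (8 / 61)    [69 ≡ 8 mod 61]
  = -(1 / 61)    [61 ≡ 5 mod 8 ⇒ (2 / 61)^3 = -1]
  = -1    [(1 / 61) = 1]

-1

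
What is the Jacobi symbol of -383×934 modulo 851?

1

By multiplicativity, (-383·934/851) = (-383/851)·(934/851).
First factor (-383/851):
Reduce the numerator: -383 ≡ 468 (mod 851), so (-383/851) = (468/851).
Factor out 2: 468 = 2^2·117. Since 851 ≡ 3 (mod 8), (2/851) = -1, and (2/851)^2 = +1. Now have (117/851).
117 ≡ 1 (mod 4), so quadratic reciprocity gives (117/851) = (851/117). Reduce: 851 ≡ 32 (mod 117). Now have (32/117).
Factor out 2: 32 = 2^5. Since 117 ≡ 5 (mod 8), (2/117) = -1, and (2/117)^5 = -1. Now have -(1/117).
(1/117) = 1. Collecting the sign factors: -1.
Second factor (934/851):
Reduce the numerator: 934 ≡ 83 (mod 851), so (934/851) = (83/851).
Both 83 ≡ 3 and 851 ≡ 3 (mod 4), so reciprocity gives (83/851) = -(851/83). Reduce: 851 ≡ 21 (mod 83). Now have -(21/83).
21 ≡ 1 (mod 4), so quadratic reciprocity gives (21/83) = (83/21). Reduce: 83 ≡ 20 (mod 21). Now have -(20/21).
Factor out 2: 20 = 2^2·5. Since 21 ≡ 5 (mod 8), (2/21) = -1, and (2/21)^2 = +1. Now have -(5/21).
5 ≡ 1 (mod 4), so quadratic reciprocity gives (5/21) = (21/5). Reduce: 21 ≡ 1 (mod 5). Now have -(1/5).
(1/5) = 1. Collecting the sign factors: -1.
Product: (-1)·(-1) = 1.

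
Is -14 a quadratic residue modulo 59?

yes

(-14/59)
  = (45/59)    [-14 ≡ 45 mod 59]
  = (59/45)    [QR: 45 ≡ 1 mod 4, sign kept]
  = (14/45)    [59 ≡ 14 mod 45]
  = -(7/45)    [45 ≡ 5 mod 8 ⇒ (2/45) = -1]
  = -(45/7)    [QR: 45 ≡ 1 mod 4, sign kept]
  = -(3/7)    [45 ≡ 3 mod 7]
  = (7/3)    [QR: both ≡ 3 mod 4, sign flips]
  = (1/3)    [7 ≡ 1 mod 3]
  = 1    [(1/3) = 1]
The Legendre symbol is 1, so x^2 ≡ -14 (mod 59) has solution.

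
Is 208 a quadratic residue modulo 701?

Factor out 2: 208 = 2^4·13. Since 701 ≡ 5 (mod 8), (2|701) = -1, and (2|701)^4 = +1. Now have (13|701).
13 ≡ 1 (mod 4), so quadratic reciprocity gives (13|701) = (701|13). Reduce: 701 ≡ 12 (mod 13). Now have (12|13).
Factor out 2: 12 = 2^2·3. Since 13 ≡ 5 (mod 8), (2|13) = -1, and (2|13)^2 = +1. Now have (3|13).
13 ≡ 1 (mod 4), so quadratic reciprocity gives (3|13) = (13|3). Reduce: 13 ≡ 1 (mod 3). Now have (1|3).
(1|3) = 1. Collecting the sign factors: 1.
The Legendre symbol is 1, so x^2 ≡ 208 (mod 701) has solution.

yes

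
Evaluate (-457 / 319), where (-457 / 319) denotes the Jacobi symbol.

1

Reduce the numerator: -457 ≡ 181 (mod 319), so (-457 / 319) = (181 / 319).
181 ≡ 1 (mod 4), so quadratic reciprocity gives (181 / 319) = (319 / 181). Reduce: 319 ≡ 138 (mod 181). Now have (138 / 181).
Factor out 2: 138 = 2·69. Since 181 ≡ 5 (mod 8), (2 / 181) = -1. Now have -(69 / 181).
69 ≡ 1 (mod 4), so quadratic reciprocity gives (69 / 181) = (181 / 69). Reduce: 181 ≡ 43 (mod 69). Now have -(43 / 69).
69 ≡ 1 (mod 4), so quadratic reciprocity gives (43 / 69) = (69 / 43). Reduce: 69 ≡ 26 (mod 43). Now have -(26 / 43).
Factor out 2: 26 = 2·13. Since 43 ≡ 3 (mod 8), (2 / 43) = -1. Now have (13 / 43).
13 ≡ 1 (mod 4), so quadratic reciprocity gives (13 / 43) = (43 / 13). Reduce: 43 ≡ 4 (mod 13). Now have (4 / 13).
Factor out 2: 4 = 2^2. Since 13 ≡ 5 (mod 8), (2 / 13) = -1, and (2 / 13)^2 = +1. Now have (1 / 13).
(1 / 13) = 1. Collecting the sign factors: 1.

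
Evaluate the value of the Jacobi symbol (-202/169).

1

Reduce the numerator: -202 ≡ 136 (mod 169), so (-202/169) = (136/169).
Factor out 2: 136 = 2^3·17. Since 169 ≡ 1 (mod 8), (2/169) = +1, and (2/169)^3 = +1. Now have (17/169).
17 ≡ 1 (mod 4), so quadratic reciprocity gives (17/169) = (169/17). Reduce: 169 ≡ 16 (mod 17). Now have (16/17).
Factor out 2: 16 = 2^4. Since 17 ≡ 1 (mod 8), (2/17) = +1, and (2/17)^4 = +1. Now have (1/17).
(1/17) = 1. Collecting the sign factors: 1.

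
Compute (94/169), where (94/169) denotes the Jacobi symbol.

Factor out 2: 94 = 2·47. Since 169 ≡ 1 (mod 8), (2/169) = +1. Now have (47/169).
169 ≡ 1 (mod 4), so quadratic reciprocity gives (47/169) = (169/47). Reduce: 169 ≡ 28 (mod 47). Now have (28/47).
Factor out 2: 28 = 2^2·7. Since 47 ≡ 7 (mod 8), (2/47) = +1, and (2/47)^2 = +1. Now have (7/47).
Both 7 ≡ 3 and 47 ≡ 3 (mod 4), so reciprocity gives (7/47) = -(47/7). Reduce: 47 ≡ 5 (mod 7). Now have -(5/7).
5 ≡ 1 (mod 4), so quadratic reciprocity gives (5/7) = (7/5). Reduce: 7 ≡ 2 (mod 5). Now have -(2/5).
Factor out 2: 2 = 2. Since 5 ≡ 5 (mod 8), (2/5) = -1. Now have (1/5).
(1/5) = 1. Collecting the sign factors: 1.

1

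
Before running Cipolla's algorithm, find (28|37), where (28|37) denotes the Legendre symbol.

(28|37)
  = (7|37)    [37 ≡ 5 mod 8 ⇒ (2|37)^2 = +1]
  = (37|7)    [QR: 37 ≡ 1 mod 4, sign kept]
  = (2|7)    [37 ≡ 2 mod 7]
  = (1|7)    [7 ≡ 7 mod 8 ⇒ (2|7) = +1]
  = 1    [(1|7) = 1]

1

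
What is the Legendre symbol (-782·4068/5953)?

By multiplicativity, (-782·4068/5953) = (-782/5953)·(4068/5953).
First factor (-782/5953):
Reduce the numerator: -782 ≡ 5171 (mod 5953), so (-782/5953) = (5171/5953).
5953 ≡ 1 (mod 4), so quadratic reciprocity gives (5171/5953) = (5953/5171). Reduce: 5953 ≡ 782 (mod 5171). Now have (782/5171).
Factor out 2: 782 = 2·391. Since 5171 ≡ 3 (mod 8), (2/5171) = -1. Now have -(391/5171).
Both 391 ≡ 3 and 5171 ≡ 3 (mod 4), so reciprocity gives (391/5171) = -(5171/391). Reduce: 5171 ≡ 88 (mod 391). Now have (88/391).
Factor out 2: 88 = 2^3·11. Since 391 ≡ 7 (mod 8), (2/391) = +1, and (2/391)^3 = +1. Now have (11/391).
Both 11 ≡ 3 and 391 ≡ 3 (mod 4), so reciprocity gives (11/391) = -(391/11). Reduce: 391 ≡ 6 (mod 11). Now have -(6/11).
Factor out 2: 6 = 2·3. Since 11 ≡ 3 (mod 8), (2/11) = -1. Now have (3/11).
Both 3 ≡ 3 and 11 ≡ 3 (mod 4), so reciprocity gives (3/11) = -(11/3). Reduce: 11 ≡ 2 (mod 3). Now have -(2/3).
Factor out 2: 2 = 2. Since 3 ≡ 3 (mod 8), (2/3) = -1. Now have (1/3).
(1/3) = 1. Collecting the sign factors: 1.
Second factor (4068/5953):
Factor out 2: 4068 = 2^2·1017. Since 5953 ≡ 1 (mod 8), (2/5953) = +1, and (2/5953)^2 = +1. Now have (1017/5953).
1017 ≡ 1 (mod 4), so quadratic reciprocity gives (1017/5953) = (5953/1017). Reduce: 5953 ≡ 868 (mod 1017). Now have (868/1017).
Factor out 2: 868 = 2^2·217. Since 1017 ≡ 1 (mod 8), (2/1017) = +1, and (2/1017)^2 = +1. Now have (217/1017).
217 ≡ 1 (mod 4), so quadratic reciprocity gives (217/1017) = (1017/217). Reduce: 1017 ≡ 149 (mod 217). Now have (149/217).
149 ≡ 1 (mod 4), so quadratic reciprocity gives (149/217) = (217/149). Reduce: 217 ≡ 68 (mod 149). Now have (68/149).
Factor out 2: 68 = 2^2·17. Since 149 ≡ 5 (mod 8), (2/149) = -1, and (2/149)^2 = +1. Now have (17/149).
17 ≡ 1 (mod 4), so quadratic reciprocity gives (17/149) = (149/17). Reduce: 149 ≡ 13 (mod 17). Now have (13/17).
13 ≡ 1 (mod 4), so quadratic reciprocity gives (13/17) = (17/13). Reduce: 17 ≡ 4 (mod 13). Now have (4/13).
Factor out 2: 4 = 2^2. Since 13 ≡ 5 (mod 8), (2/13) = -1, and (2/13)^2 = +1. Now have (1/13).
(1/13) = 1. Collecting the sign factors: 1.
Product: (1)·(1) = 1.

1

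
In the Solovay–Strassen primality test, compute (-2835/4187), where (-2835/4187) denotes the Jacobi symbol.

(-2835/4187)
  = (1352/4187)    [-2835 ≡ 1352 mod 4187]
  = -(169/4187)    [4187 ≡ 3 mod 8 ⇒ (2/4187)^3 = -1]
  = -(4187/169)    [QR: 169 ≡ 1 mod 4, sign kept]
  = -(131/169)    [4187 ≡ 131 mod 169]
  = -(169/131)    [QR: 169 ≡ 1 mod 4, sign kept]
  = -(38/131)    [169 ≡ 38 mod 131]
  = (19/131)    [131 ≡ 3 mod 8 ⇒ (2/131) = -1]
  = -(131/19)    [QR: both ≡ 3 mod 4, sign flips]
  = -(17/19)    [131 ≡ 17 mod 19]
  = -(19/17)    [QR: 17 ≡ 1 mod 4, sign kept]
  = -(2/17)    [19 ≡ 2 mod 17]
  = -(1/17)    [17 ≡ 1 mod 8 ⇒ (2/17) = +1]
  = -1    [(1/17) = 1]

-1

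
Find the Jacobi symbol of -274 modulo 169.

Pull out -1: (-274 / 169) = (-1 / 169)·(274 / 169). Since 169 ≡ 1 (mod 4), (-1 / 169) = +1. Now have (274 / 169).
Reduce the numerator: 274 ≡ 105 (mod 169), so (274 / 169) = (105 / 169).
105 ≡ 1 (mod 4), so quadratic reciprocity gives (105 / 169) = (169 / 105). Reduce: 169 ≡ 64 (mod 105). Now have (64 / 105).
Factor out 2: 64 = 2^6. Since 105 ≡ 1 (mod 8), (2 / 105) = +1, and (2 / 105)^6 = +1. Now have (1 / 105).
(1 / 105) = 1. Collecting the sign factors: 1.

1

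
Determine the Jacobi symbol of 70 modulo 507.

Factor out 2: 70 = 2·35. Since 507 ≡ 3 (mod 8), (2 / 507) = -1. Now have -(35 / 507).
Both 35 ≡ 3 and 507 ≡ 3 (mod 4), so reciprocity gives (35 / 507) = -(507 / 35). Reduce: 507 ≡ 17 (mod 35). Now have (17 / 35).
17 ≡ 1 (mod 4), so quadratic reciprocity gives (17 / 35) = (35 / 17). Reduce: 35 ≡ 1 (mod 17). Now have (1 / 17).
(1 / 17) = 1. Collecting the sign factors: 1.

1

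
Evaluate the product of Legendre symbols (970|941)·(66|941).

-1

By multiplicativity, (970·66|941) = (970|941)·(66|941).
First factor (970|941):
(970|941)
  = (29|941)    [970 ≡ 29 mod 941]
  = (941|29)    [QR: 29 ≡ 1 mod 4, sign kept]
  = (13|29)    [941 ≡ 13 mod 29]
  = (29|13)    [QR: 13 ≡ 1 mod 4, sign kept]
  = (3|13)    [29 ≡ 3 mod 13]
  = (13|3)    [QR: 13 ≡ 1 mod 4, sign kept]
  = (1|3)    [13 ≡ 1 mod 3]
  = 1    [(1|3) = 1]
Second factor (66|941):
(66|941)
  = -(33|941)    [941 ≡ 5 mod 8 ⇒ (2|941) = -1]
  = -(941|33)    [QR: 33 ≡ 1 mod 4, sign kept]
  = -(17|33)    [941 ≡ 17 mod 33]
  = -(33|17)    [QR: 17 ≡ 1 mod 4, sign kept]
  = -(16|17)    [33 ≡ 16 mod 17]
  = -(1|17)    [17 ≡ 1 mod 8 ⇒ (2|17)^4 = +1]
  = -1    [(1|17) = 1]
Product: (1)·(-1) = -1.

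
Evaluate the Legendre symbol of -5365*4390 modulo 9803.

1

By multiplicativity, (-5365·4390|9803) = (-5365|9803)·(4390|9803).
First factor (-5365|9803):
(-5365|9803)
  = (4438|9803)    [-5365 ≡ 4438 mod 9803]
  = -(2219|9803)    [9803 ≡ 3 mod 8 ⇒ (2|9803) = -1]
  = (9803|2219)    [QR: both ≡ 3 mod 4, sign flips]
  = (927|2219)    [9803 ≡ 927 mod 2219]
  = -(2219|927)    [QR: both ≡ 3 mod 4, sign flips]
  = -(365|927)    [2219 ≡ 365 mod 927]
  = -(927|365)    [QR: 365 ≡ 1 mod 4, sign kept]
  = -(197|365)    [927 ≡ 197 mod 365]
  = -(365|197)    [QR: 197 ≡ 1 mod 4, sign kept]
  = -(168|197)    [365 ≡ 168 mod 197]
  = (21|197)    [197 ≡ 5 mod 8 ⇒ (2|197)^3 = -1]
  = (197|21)    [QR: 21 ≡ 1 mod 4, sign kept]
  = (8|21)    [197 ≡ 8 mod 21]
  = -(1|21)    [21 ≡ 5 mod 8 ⇒ (2|21)^3 = -1]
  = -1    [(1|21) = 1]
Second factor (4390|9803):
(4390|9803)
  = -(2195|9803)    [9803 ≡ 3 mod 8 ⇒ (2|9803) = -1]
  = (9803|2195)    [QR: both ≡ 3 mod 4, sign flips]
  = (1023|2195)    [9803 ≡ 1023 mod 2195]
  = -(2195|1023)    [QR: both ≡ 3 mod 4, sign flips]
  = -(149|1023)    [2195 ≡ 149 mod 1023]
  = -(1023|149)    [QR: 149 ≡ 1 mod 4, sign kept]
  = -(129|149)    [1023 ≡ 129 mod 149]
  = -(149|129)    [QR: 129 ≡ 1 mod 4, sign kept]
  = -(20|129)    [149 ≡ 20 mod 129]
  = -(5|129)    [129 ≡ 1 mod 8 ⇒ (2|129)^2 = +1]
  = -(129|5)    [QR: 5 ≡ 1 mod 4, sign kept]
  = -(4|5)    [129 ≡ 4 mod 5]
  = -(1|5)    [5 ≡ 5 mod 8 ⇒ (2|5)^2 = +1]
  = -1    [(1|5) = 1]
Product: (-1)·(-1) = 1.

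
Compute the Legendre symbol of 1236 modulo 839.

(1236|839)
  = (397|839)    [1236 ≡ 397 mod 839]
  = (839|397)    [QR: 397 ≡ 1 mod 4, sign kept]
  = (45|397)    [839 ≡ 45 mod 397]
  = (397|45)    [QR: 45 ≡ 1 mod 4, sign kept]
  = (37|45)    [397 ≡ 37 mod 45]
  = (45|37)    [QR: 37 ≡ 1 mod 4, sign kept]
  = (8|37)    [45 ≡ 8 mod 37]
  = -(1|37)    [37 ≡ 5 mod 8 ⇒ (2|37)^3 = -1]
  = -1    [(1|37) = 1]

-1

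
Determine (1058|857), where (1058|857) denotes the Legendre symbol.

1

Reduce the numerator: 1058 ≡ 201 (mod 857), so (1058|857) = (201|857).
201 ≡ 1 (mod 4), so quadratic reciprocity gives (201|857) = (857|201). Reduce: 857 ≡ 53 (mod 201). Now have (53|201).
53 ≡ 1 (mod 4), so quadratic reciprocity gives (53|201) = (201|53). Reduce: 201 ≡ 42 (mod 53). Now have (42|53).
Factor out 2: 42 = 2·21. Since 53 ≡ 5 (mod 8), (2|53) = -1. Now have -(21|53).
21 ≡ 1 (mod 4), so quadratic reciprocity gives (21|53) = (53|21). Reduce: 53 ≡ 11 (mod 21). Now have -(11|21).
21 ≡ 1 (mod 4), so quadratic reciprocity gives (11|21) = (21|11). Reduce: 21 ≡ 10 (mod 11). Now have -(10|11).
Factor out 2: 10 = 2·5. Since 11 ≡ 3 (mod 8), (2|11) = -1. Now have (5|11).
5 ≡ 1 (mod 4), so quadratic reciprocity gives (5|11) = (11|5). Reduce: 11 ≡ 1 (mod 5). Now have (1|5).
(1|5) = 1. Collecting the sign factors: 1.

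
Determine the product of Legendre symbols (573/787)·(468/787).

-1

By multiplicativity, (573·468/787) = (573/787)·(468/787).
First factor (573/787):
573 ≡ 1 (mod 4), so quadratic reciprocity gives (573/787) = (787/573). Reduce: 787 ≡ 214 (mod 573). Now have (214/573).
Factor out 2: 214 = 2·107. Since 573 ≡ 5 (mod 8), (2/573) = -1. Now have -(107/573).
573 ≡ 1 (mod 4), so quadratic reciprocity gives (107/573) = (573/107). Reduce: 573 ≡ 38 (mod 107). Now have -(38/107).
Factor out 2: 38 = 2·19. Since 107 ≡ 3 (mod 8), (2/107) = -1. Now have (19/107).
Both 19 ≡ 3 and 107 ≡ 3 (mod 4), so reciprocity gives (19/107) = -(107/19). Reduce: 107 ≡ 12 (mod 19). Now have -(12/19).
Factor out 2: 12 = 2^2·3. Since 19 ≡ 3 (mod 8), (2/19) = -1, and (2/19)^2 = +1. Now have -(3/19).
Both 3 ≡ 3 and 19 ≡ 3 (mod 4), so reciprocity gives (3/19) = -(19/3). Reduce: 19 ≡ 1 (mod 3). Now have (1/3).
(1/3) = 1. Collecting the sign factors: 1.
Second factor (468/787):
Factor out 2: 468 = 2^2·117. Since 787 ≡ 3 (mod 8), (2/787) = -1, and (2/787)^2 = +1. Now have (117/787).
117 ≡ 1 (mod 4), so quadratic reciprocity gives (117/787) = (787/117). Reduce: 787 ≡ 85 (mod 117). Now have (85/117).
85 ≡ 1 (mod 4), so quadratic reciprocity gives (85/117) = (117/85). Reduce: 117 ≡ 32 (mod 85). Now have (32/85).
Factor out 2: 32 = 2^5. Since 85 ≡ 5 (mod 8), (2/85) = -1, and (2/85)^5 = -1. Now have -(1/85).
(1/85) = 1. Collecting the sign factors: -1.
Product: (1)·(-1) = -1.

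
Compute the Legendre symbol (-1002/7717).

Reduce the numerator: -1002 ≡ 6715 (mod 7717), so (-1002/7717) = (6715/7717).
7717 ≡ 1 (mod 4), so quadratic reciprocity gives (6715/7717) = (7717/6715). Reduce: 7717 ≡ 1002 (mod 6715). Now have (1002/6715).
Factor out 2: 1002 = 2·501. Since 6715 ≡ 3 (mod 8), (2/6715) = -1. Now have -(501/6715).
501 ≡ 1 (mod 4), so quadratic reciprocity gives (501/6715) = (6715/501). Reduce: 6715 ≡ 202 (mod 501). Now have -(202/501).
Factor out 2: 202 = 2·101. Since 501 ≡ 5 (mod 8), (2/501) = -1. Now have (101/501).
101 ≡ 1 (mod 4), so quadratic reciprocity gives (101/501) = (501/101). Reduce: 501 ≡ 97 (mod 101). Now have (97/101).
97 ≡ 1 (mod 4), so quadratic reciprocity gives (97/101) = (101/97). Reduce: 101 ≡ 4 (mod 97). Now have (4/97).
Factor out 2: 4 = 2^2. Since 97 ≡ 1 (mod 8), (2/97) = +1, and (2/97)^2 = +1. Now have (1/97).
(1/97) = 1. Collecting the sign factors: 1.

1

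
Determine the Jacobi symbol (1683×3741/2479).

1

By multiplicativity, (1683·3741/2479) = (1683/2479)·(3741/2479).
First factor (1683/2479):
(1683/2479)
  = -(2479/1683)    [QR: both ≡ 3 mod 4, sign flips]
  = -(796/1683)    [2479 ≡ 796 mod 1683]
  = -(199/1683)    [1683 ≡ 3 mod 8 ⇒ (2/1683)^2 = +1]
  = (1683/199)    [QR: both ≡ 3 mod 4, sign flips]
  = (91/199)    [1683 ≡ 91 mod 199]
  = -(199/91)    [QR: both ≡ 3 mod 4, sign flips]
  = -(17/91)    [199 ≡ 17 mod 91]
  = -(91/17)    [QR: 17 ≡ 1 mod 4, sign kept]
  = -(6/17)    [91 ≡ 6 mod 17]
  = -(3/17)    [17 ≡ 1 mod 8 ⇒ (2/17) = +1]
  = -(17/3)    [QR: 17 ≡ 1 mod 4, sign kept]
  = -(2/3)    [17 ≡ 2 mod 3]
  = (1/3)    [3 ≡ 3 mod 8 ⇒ (2/3) = -1]
  = 1    [(1/3) = 1]
Second factor (3741/2479):
(3741/2479)
  = (1262/2479)    [3741 ≡ 1262 mod 2479]
  = (631/2479)    [2479 ≡ 7 mod 8 ⇒ (2/2479) = +1]
  = -(2479/631)    [QR: both ≡ 3 mod 4, sign flips]
  = -(586/631)    [2479 ≡ 586 mod 631]
  = -(293/631)    [631 ≡ 7 mod 8 ⇒ (2/631) = +1]
  = -(631/293)    [QR: 293 ≡ 1 mod 4, sign kept]
  = -(45/293)    [631 ≡ 45 mod 293]
  = -(293/45)    [QR: 45 ≡ 1 mod 4, sign kept]
  = -(23/45)    [293 ≡ 23 mod 45]
  = -(45/23)    [QR: 45 ≡ 1 mod 4, sign kept]
  = -(22/23)    [45 ≡ 22 mod 23]
  = -(11/23)    [23 ≡ 7 mod 8 ⇒ (2/23) = +1]
  = (23/11)    [QR: both ≡ 3 mod 4, sign flips]
  = (1/11)    [23 ≡ 1 mod 11]
  = 1    [(1/11) = 1]
Product: (1)·(1) = 1.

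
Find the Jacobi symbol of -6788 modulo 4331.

1

Pull out -1: (-6788 / 4331) = (-1 / 4331)·(6788 / 4331). Since 4331 ≡ 3 (mod 4), (-1 / 4331) = -1. Now have -(6788 / 4331).
Reduce the numerator: 6788 ≡ 2457 (mod 4331), so (6788 / 4331) = (2457 / 4331).
2457 ≡ 1 (mod 4), so quadratic reciprocity gives (2457 / 4331) = (4331 / 2457). Reduce: 4331 ≡ 1874 (mod 2457). Now have -(1874 / 2457).
Factor out 2: 1874 = 2·937. Since 2457 ≡ 1 (mod 8), (2 / 2457) = +1. Now have -(937 / 2457).
937 ≡ 1 (mod 4), so quadratic reciprocity gives (937 / 2457) = (2457 / 937). Reduce: 2457 ≡ 583 (mod 937). Now have -(583 / 937).
937 ≡ 1 (mod 4), so quadratic reciprocity gives (583 / 937) = (937 / 583). Reduce: 937 ≡ 354 (mod 583). Now have -(354 / 583).
Factor out 2: 354 = 2·177. Since 583 ≡ 7 (mod 8), (2 / 583) = +1. Now have -(177 / 583).
177 ≡ 1 (mod 4), so quadratic reciprocity gives (177 / 583) = (583 / 177). Reduce: 583 ≡ 52 (mod 177). Now have -(52 / 177).
Factor out 2: 52 = 2^2·13. Since 177 ≡ 1 (mod 8), (2 / 177) = +1, and (2 / 177)^2 = +1. Now have -(13 / 177).
13 ≡ 1 (mod 4), so quadratic reciprocity gives (13 / 177) = (177 / 13). Reduce: 177 ≡ 8 (mod 13). Now have -(8 / 13).
Factor out 2: 8 = 2^3. Since 13 ≡ 5 (mod 8), (2 / 13) = -1, and (2 / 13)^3 = -1. Now have (1 / 13).
(1 / 13) = 1. Collecting the sign factors: 1.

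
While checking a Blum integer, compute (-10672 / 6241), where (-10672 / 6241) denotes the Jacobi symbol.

Reduce the numerator: -10672 ≡ 1810 (mod 6241), so (-10672 / 6241) = (1810 / 6241).
Factor out 2: 1810 = 2·905. Since 6241 ≡ 1 (mod 8), (2 / 6241) = +1. Now have (905 / 6241).
905 ≡ 1 (mod 4), so quadratic reciprocity gives (905 / 6241) = (6241 / 905). Reduce: 6241 ≡ 811 (mod 905). Now have (811 / 905).
905 ≡ 1 (mod 4), so quadratic reciprocity gives (811 / 905) = (905 / 811). Reduce: 905 ≡ 94 (mod 811). Now have (94 / 811).
Factor out 2: 94 = 2·47. Since 811 ≡ 3 (mod 8), (2 / 811) = -1. Now have -(47 / 811).
Both 47 ≡ 3 and 811 ≡ 3 (mod 4), so reciprocity gives (47 / 811) = -(811 / 47). Reduce: 811 ≡ 12 (mod 47). Now have (12 / 47).
Factor out 2: 12 = 2^2·3. Since 47 ≡ 7 (mod 8), (2 / 47) = +1, and (2 / 47)^2 = +1. Now have (3 / 47).
Both 3 ≡ 3 and 47 ≡ 3 (mod 4), so reciprocity gives (3 / 47) = -(47 / 3). Reduce: 47 ≡ 2 (mod 3). Now have -(2 / 3).
Factor out 2: 2 = 2. Since 3 ≡ 3 (mod 8), (2 / 3) = -1. Now have (1 / 3).
(1 / 3) = 1. Collecting the sign factors: 1.

1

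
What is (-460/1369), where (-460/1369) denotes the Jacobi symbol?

1

Reduce the numerator: -460 ≡ 909 (mod 1369), so (-460/1369) = (909/1369).
909 ≡ 1 (mod 4), so quadratic reciprocity gives (909/1369) = (1369/909). Reduce: 1369 ≡ 460 (mod 909). Now have (460/909).
Factor out 2: 460 = 2^2·115. Since 909 ≡ 5 (mod 8), (2/909) = -1, and (2/909)^2 = +1. Now have (115/909).
909 ≡ 1 (mod 4), so quadratic reciprocity gives (115/909) = (909/115). Reduce: 909 ≡ 104 (mod 115). Now have (104/115).
Factor out 2: 104 = 2^3·13. Since 115 ≡ 3 (mod 8), (2/115) = -1, and (2/115)^3 = -1. Now have -(13/115).
13 ≡ 1 (mod 4), so quadratic reciprocity gives (13/115) = (115/13). Reduce: 115 ≡ 11 (mod 13). Now have -(11/13).
13 ≡ 1 (mod 4), so quadratic reciprocity gives (11/13) = (13/11). Reduce: 13 ≡ 2 (mod 11). Now have -(2/11).
Factor out 2: 2 = 2. Since 11 ≡ 3 (mod 8), (2/11) = -1. Now have (1/11).
(1/11) = 1. Collecting the sign factors: 1.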